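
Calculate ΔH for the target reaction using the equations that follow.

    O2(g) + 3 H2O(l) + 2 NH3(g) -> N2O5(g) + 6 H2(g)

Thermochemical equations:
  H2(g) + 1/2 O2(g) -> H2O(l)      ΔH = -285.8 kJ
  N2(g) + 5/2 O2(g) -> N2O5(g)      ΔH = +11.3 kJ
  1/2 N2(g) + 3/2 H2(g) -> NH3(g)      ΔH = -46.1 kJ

equation 1 reversed and × 3 (reverse to put H2O(l) on the reactant side; scale by 3 for the 3 H2O(l)): (-3)·(-285.8) = +857.4 kJ
equation 2 as written (N2O5(g) already on the product side): +11.3 kJ
equation 3 reversed and × 2 (reverse to put NH3(g) on the reactant side; scale by 2 for the 2 NH3(g)): (-2)·(-46.1) = +92.2 kJ
Combining the equations, ΔH = (-3)·(-285.8) + (1)·(+11.3) + (-2)·(-46.1) = 960.9 kJ

ΔH = 960.9 kJ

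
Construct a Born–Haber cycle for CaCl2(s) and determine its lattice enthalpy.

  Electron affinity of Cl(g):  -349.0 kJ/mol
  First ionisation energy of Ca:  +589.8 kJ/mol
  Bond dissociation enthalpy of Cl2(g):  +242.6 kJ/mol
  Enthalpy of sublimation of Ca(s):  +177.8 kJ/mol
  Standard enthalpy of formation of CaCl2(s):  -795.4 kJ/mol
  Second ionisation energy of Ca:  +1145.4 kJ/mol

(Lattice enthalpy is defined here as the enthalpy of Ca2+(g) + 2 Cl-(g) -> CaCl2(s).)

ΔHf° = 1·ΔHsub + 1·(ΣIE) + 1·D(Cl2) + 2·EA + U
-795.4 = 1·(+177.8) + 1·(+1735.2) + 1·(+242.6) + 2·(-349.0) + U
U = -795.4 − (+1457.6) = -2253.0 kJ/mol

U = -2253.0 kJ/mol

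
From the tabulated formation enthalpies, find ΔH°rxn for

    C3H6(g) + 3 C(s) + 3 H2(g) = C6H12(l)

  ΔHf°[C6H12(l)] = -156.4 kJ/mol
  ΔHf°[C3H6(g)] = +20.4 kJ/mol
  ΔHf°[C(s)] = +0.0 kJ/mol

ΔH°rxn = -176.8 kJ/mol

Products: 1·(-156.4) = -156.4
Reactants: 1·(+20.4) + 3·(+0.0) + 3·(+0.0) = +20.4
ΔH°rxn = (-156.4) − (+20.4) = -176.8 kJ/mol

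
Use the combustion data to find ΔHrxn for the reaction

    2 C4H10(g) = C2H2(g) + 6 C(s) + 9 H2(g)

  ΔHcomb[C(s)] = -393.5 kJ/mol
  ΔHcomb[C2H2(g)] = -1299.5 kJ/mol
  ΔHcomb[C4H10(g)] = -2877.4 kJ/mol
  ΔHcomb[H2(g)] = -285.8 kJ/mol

ΔHrxn = 477.9 kJ/mol

With combustion enthalpies, reactants minus products:
= [2·(-2877.4)] − [1·(-1299.5) + 6·(-393.5) + 9·(-285.8)]
= 477.9 kJ/mol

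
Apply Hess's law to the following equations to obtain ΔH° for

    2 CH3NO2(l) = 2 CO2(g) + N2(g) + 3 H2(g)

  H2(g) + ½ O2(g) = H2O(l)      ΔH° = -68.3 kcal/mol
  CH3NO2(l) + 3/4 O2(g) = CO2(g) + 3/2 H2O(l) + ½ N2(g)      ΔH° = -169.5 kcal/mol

equation 1 reversed and × 3: (-3)·(-68.3) = +204.9 kcal/mol
equation 2 × 2: (2)·(-169.5) = -339.0 kcal/mol
Summing the manipulated equations, ΔH° = (+204.9) + (-339.0) = -134.1 kcal/mol

ΔH° = -134.1 kcal/mol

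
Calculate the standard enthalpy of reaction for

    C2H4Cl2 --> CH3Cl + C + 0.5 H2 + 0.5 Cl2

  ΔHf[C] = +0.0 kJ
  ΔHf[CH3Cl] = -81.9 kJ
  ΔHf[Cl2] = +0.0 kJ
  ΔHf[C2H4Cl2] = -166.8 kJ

ΔH°rxn = Σ nΔHf°(products) − Σ nΔHf°(reactants).
Products: 1·(-81.9) + 1·(+0.0) + 1/2·(+0.0) + 1/2·(+0.0) = -81.9
Reactants: 1·(-166.8) = -166.8
ΔH°rxn = (-81.9) − (-166.8) = 84.9 kJ

ΔH°rxn = 84.9 kJ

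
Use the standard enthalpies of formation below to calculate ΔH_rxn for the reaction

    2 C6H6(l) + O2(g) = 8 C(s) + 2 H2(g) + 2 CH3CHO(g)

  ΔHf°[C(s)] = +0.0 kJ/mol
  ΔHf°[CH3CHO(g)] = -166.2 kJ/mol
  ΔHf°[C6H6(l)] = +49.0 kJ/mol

ΔH°rxn = Σ nΔHf°(products) − Σ nΔHf°(reactants).
Products: 8·(+0.0) + 2·(+0.0) + 2·(-166.2) = -332.4
Reactants: 2·(+49.0) + 1·(+0.0) = +98.0
ΔH_rxn = (-332.4) − (+98.0) = -430.4 kJ/mol

ΔH_rxn = -430.4 kJ/mol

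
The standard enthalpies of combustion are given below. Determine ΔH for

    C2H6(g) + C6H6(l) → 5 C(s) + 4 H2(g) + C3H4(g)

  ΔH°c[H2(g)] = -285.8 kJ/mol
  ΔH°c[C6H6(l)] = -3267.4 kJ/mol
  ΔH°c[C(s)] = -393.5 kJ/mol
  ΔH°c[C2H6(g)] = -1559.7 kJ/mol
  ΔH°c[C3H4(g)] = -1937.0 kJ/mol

ΔH = 220.6 kJ/mol

With combustion enthalpies, reactants minus products:
= [1·(-1559.7) + 1·(-3267.4)] − [5·(-393.5) + 4·(-285.8) + 1·(-1937.0)]
= 220.6 kJ/mol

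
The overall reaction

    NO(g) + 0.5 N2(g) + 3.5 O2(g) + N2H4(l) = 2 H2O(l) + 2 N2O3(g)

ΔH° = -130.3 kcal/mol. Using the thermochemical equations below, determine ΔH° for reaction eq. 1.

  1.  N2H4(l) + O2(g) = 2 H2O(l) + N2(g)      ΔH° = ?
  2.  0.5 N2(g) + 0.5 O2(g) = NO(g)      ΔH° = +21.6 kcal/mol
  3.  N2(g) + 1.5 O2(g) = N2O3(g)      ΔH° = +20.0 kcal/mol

ΔH° = -148.7 kcal/mol

eq. 1 as written: contributes x
eq. 2 reversed: -21.6 kcal/mol
eq. 3 × 2: (2)·(+20.0) = +40.0 kcal/mol
-130.3 = (-21.6) + (+40.0) + x
x = (-130.3 − (+18.4)) / (1) = -148.7 kcal/mol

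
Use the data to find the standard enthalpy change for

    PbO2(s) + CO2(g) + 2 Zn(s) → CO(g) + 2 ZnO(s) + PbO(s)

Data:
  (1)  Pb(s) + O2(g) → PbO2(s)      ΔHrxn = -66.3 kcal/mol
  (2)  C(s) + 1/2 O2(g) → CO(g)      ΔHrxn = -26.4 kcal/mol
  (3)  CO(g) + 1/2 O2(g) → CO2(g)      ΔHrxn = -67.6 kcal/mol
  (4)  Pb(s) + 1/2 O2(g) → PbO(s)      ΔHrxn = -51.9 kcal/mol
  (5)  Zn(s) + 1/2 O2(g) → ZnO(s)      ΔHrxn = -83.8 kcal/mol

(1) reversed (reverse to put PbO2(s) on the reactant side): +66.3 kcal/mol
(2): not needed (C(s) appears nowhere else).
(3) reversed (CO2(g) must end up as a reactant): +67.6 kcal/mol
(4) as written (PbO(s) already on the product side): -51.9 kcal/mol
(5) × 2 (scale by 2 for the 2 ZnO(s)): (2)·(-83.8) = -167.6 kcal/mol
Summing the manipulated equations, ΔHrxn = (-1)·(-66.3) + (-1)·(-67.6) + (1)·(-51.9) + (2)·(-83.8) = -85.6 kcal/mol

ΔHrxn = -85.6 kcal/mol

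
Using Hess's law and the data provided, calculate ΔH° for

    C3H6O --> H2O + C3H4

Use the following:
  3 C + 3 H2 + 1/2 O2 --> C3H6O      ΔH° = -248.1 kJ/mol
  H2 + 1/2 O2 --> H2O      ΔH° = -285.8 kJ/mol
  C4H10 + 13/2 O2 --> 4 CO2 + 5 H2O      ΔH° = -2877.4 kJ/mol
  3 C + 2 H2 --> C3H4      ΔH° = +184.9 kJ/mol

ΔH° = 147.2 kJ/mol

equation 1 reversed (C3H6O must end up as a reactant): +248.1 kJ/mol
equation 2 as written: -285.8 kJ/mol
equation 3: not needed (CO2 appears nowhere else).
equation 4 as written (C3H4 already on the product side): +184.9 kJ/mol
By Hess's law, ΔH° = (+248.1) + (-285.8) + (+184.9) = 147.2 kJ/mol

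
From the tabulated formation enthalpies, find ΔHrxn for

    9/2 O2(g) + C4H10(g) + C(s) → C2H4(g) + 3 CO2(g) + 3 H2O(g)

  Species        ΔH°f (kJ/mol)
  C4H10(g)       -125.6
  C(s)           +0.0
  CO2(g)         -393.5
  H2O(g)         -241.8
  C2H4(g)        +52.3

Products: 1·(+52.3) + 3·(-393.5) + 3·(-241.8) = -1853.6
Reactants: 9/2·(+0.0) + 1·(-125.6) + 1·(+0.0) = -125.6
ΔHrxn = (-1853.6) − (-125.6) = -1728.0 kJ/mol

ΔHrxn = -1728.0 kJ/mol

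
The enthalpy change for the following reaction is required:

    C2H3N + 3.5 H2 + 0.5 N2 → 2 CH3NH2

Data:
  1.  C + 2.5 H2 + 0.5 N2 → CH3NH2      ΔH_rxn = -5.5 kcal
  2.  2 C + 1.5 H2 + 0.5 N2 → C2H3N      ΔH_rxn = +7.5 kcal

ΔH_rxn = -18.5 kcal

eq. 1 × 2 (×2 to match 2 CH3NH2 in the target): (2)·(-5.5) = -11.0 kcal
eq. 2 reversed (reverse to put C2H3N on the reactant side): -7.5 kcal
ΔH_rxn = (-11.0) + (-7.5) = -18.5 kcal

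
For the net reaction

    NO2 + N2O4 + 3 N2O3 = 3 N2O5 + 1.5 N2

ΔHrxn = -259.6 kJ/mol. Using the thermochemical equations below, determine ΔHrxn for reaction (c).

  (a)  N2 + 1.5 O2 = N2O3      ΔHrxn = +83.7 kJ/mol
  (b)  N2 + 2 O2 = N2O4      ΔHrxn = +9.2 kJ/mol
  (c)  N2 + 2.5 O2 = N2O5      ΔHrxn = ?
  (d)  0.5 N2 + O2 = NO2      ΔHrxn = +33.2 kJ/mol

ΔHrxn = 11.3 kJ/mol

(a) reversed and × 3 (N2O3 must end up as a reactant; scale by 3 for the 3 N2O3): (-3)·(+83.7) = -251.1 kJ/mol
(b) reversed (N2O4 must end up as a reactant): -9.2 kJ/mol
(c) × 3 (×3 to match 3 N2O5 in the target): contributes 3·x
(d) reversed (NO2 must end up as a reactant): -33.2 kJ/mol
-259.6 = (-251.1) + (-9.2) + (-33.2) + 3·x
x = (-259.6 − (-293.5)) / (3) = 11.3 kJ/mol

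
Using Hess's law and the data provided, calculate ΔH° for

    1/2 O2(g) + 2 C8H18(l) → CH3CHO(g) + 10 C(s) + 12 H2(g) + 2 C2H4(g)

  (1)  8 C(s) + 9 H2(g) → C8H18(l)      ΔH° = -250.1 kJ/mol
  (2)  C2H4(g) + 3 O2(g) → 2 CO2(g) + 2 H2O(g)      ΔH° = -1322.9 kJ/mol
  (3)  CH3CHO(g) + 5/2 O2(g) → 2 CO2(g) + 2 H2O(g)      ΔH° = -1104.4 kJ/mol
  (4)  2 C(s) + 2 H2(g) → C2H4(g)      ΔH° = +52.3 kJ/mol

(1) reversed and × 2 (reverse to put C8H18(l) on the reactant side; scale by 2 for the 2 C8H18(l)): (-2)·(-250.1) = +500.2 kJ/mol
(2) as written: -1322.9 kJ/mol
(3) reversed (reverse to put CH3CHO(g) on the product side): +1104.4 kJ/mol
(4) × 3: (3)·(+52.3) = +156.9 kJ/mol
ΔH° = (+500.2) + (-1322.9) + (+1104.4) + (+156.9) = 438.6 kJ/mol

ΔH° = 438.6 kJ/mol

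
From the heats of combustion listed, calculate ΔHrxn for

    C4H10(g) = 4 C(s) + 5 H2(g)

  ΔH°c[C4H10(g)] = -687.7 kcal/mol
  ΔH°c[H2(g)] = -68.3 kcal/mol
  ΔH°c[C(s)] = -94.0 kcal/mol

Using ΔH = Σ nΔHc°(reactants) − Σ nΔHc°(products):
= [1·(-687.7)] − [4·(-94.0) + 5·(-68.3)]
= 29.8 kcal/mol

ΔHrxn = 29.8 kcal/mol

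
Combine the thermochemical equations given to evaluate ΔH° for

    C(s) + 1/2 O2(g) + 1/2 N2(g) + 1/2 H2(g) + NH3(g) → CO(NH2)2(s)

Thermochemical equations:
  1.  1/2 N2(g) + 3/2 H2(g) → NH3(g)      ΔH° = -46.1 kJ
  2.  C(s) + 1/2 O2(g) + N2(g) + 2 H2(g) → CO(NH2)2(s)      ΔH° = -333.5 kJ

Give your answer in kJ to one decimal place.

eq. 1 reversed (NH3(g) must end up as a reactant): +46.1 kJ
eq. 2 as written (CO(NH2)2(s) already on the product side): -333.5 kJ
Combining the equations, ΔH° = (-1)·(-46.1) + (1)·(-333.5) = -287.4 kJ

ΔH° = -287.4 kJ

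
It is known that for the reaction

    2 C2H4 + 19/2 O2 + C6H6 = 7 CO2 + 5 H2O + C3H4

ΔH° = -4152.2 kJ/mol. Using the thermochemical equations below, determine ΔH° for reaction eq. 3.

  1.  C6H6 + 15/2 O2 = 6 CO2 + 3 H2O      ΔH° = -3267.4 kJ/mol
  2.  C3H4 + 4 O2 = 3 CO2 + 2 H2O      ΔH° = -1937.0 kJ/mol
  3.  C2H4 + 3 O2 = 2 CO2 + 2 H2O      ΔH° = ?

eq. 1 as written (C6H6 already on the reactant side): -3267.4 kJ/mol
eq. 2 reversed (reverse to put C3H4 on the product side): +1937.0 kJ/mol
eq. 3 × 2 (×2 to match 2 C2H4 in the target): contributes 2·x
-4152.2 = (-3267.4) + (+1937.0) + 2·x
x = (-4152.2 − (-1330.4)) / (2) = -1410.9 kJ/mol

ΔH° = -1410.9 kJ/mol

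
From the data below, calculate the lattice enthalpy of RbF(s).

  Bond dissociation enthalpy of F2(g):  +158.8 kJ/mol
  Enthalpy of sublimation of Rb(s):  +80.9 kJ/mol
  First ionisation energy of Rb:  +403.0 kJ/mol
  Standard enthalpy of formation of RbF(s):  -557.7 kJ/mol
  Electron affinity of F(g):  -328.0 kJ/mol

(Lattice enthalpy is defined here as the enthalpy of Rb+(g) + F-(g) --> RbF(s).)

ΔHf° = 1·ΔHsub + 1·(ΣIE) + 1/2·D(F2) + 1·EA + U
-557.7 = 1·(+80.9) + 1·(+403.0) + 1/2·(+158.8) + 1·(-328.0) + U
U = -557.7 − (+235.3) = -793.0 kJ/mol

U = -793.0 kJ/mol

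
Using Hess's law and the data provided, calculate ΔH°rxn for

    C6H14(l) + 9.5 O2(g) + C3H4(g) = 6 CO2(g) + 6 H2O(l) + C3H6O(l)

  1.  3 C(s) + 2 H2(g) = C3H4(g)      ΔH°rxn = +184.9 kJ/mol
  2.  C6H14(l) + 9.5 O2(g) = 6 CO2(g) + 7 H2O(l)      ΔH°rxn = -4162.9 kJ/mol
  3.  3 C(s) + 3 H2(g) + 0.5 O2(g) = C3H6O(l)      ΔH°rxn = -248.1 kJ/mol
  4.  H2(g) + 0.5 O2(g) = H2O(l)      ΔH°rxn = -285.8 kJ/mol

eq. 1 reversed (reverse to put C3H4(g) on the reactant side): -184.9 kJ/mol
eq. 2 as written (C6H14(l) already on the reactant side): -4162.9 kJ/mol
eq. 3 as written (C3H6O(l) already on the product side): -248.1 kJ/mol
eq. 4 reversed: +285.8 kJ/mol
ΔH°rxn = (-184.9) + (-4162.9) + (-248.1) + (+285.8) = -4310.1 kJ/mol

ΔH°rxn = -4310.1 kJ/mol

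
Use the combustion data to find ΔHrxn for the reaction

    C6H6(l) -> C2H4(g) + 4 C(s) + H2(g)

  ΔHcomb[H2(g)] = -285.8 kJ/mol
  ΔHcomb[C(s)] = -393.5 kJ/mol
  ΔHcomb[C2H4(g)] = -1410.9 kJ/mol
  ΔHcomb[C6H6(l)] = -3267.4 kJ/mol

Using ΔH = Σ nΔHc°(reactants) − Σ nΔHc°(products):
= [1·(-3267.4)] − [1·(-1410.9) + 4·(-393.5) + 1·(-285.8)]
= 3.3 kJ/mol

ΔHrxn = 3.3 kJ/mol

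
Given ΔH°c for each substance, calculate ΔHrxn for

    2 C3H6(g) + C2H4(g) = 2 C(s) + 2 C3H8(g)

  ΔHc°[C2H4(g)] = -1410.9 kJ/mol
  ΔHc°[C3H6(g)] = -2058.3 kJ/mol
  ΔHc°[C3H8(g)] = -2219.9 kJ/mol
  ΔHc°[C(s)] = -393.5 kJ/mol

ΔHrxn = -300.7 kJ/mol

With combustion enthalpies, reactants minus products:
= [2·(-2058.3) + 1·(-1410.9)] − [2·(-393.5) + 2·(-2219.9)]
= -300.7 kJ/mol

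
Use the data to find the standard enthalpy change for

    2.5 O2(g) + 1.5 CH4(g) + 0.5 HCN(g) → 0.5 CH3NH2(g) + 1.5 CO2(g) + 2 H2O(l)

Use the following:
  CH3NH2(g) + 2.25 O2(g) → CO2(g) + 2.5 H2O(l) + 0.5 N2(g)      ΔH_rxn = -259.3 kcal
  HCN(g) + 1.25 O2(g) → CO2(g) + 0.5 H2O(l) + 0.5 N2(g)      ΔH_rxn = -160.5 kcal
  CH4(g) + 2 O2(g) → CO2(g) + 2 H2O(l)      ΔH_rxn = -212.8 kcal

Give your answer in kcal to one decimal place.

ΔH_rxn = -269.8 kcal

equation 1 reversed and × 1/2: (-1/2)·(-259.3) = +129.65 kcal
equation 2 × 1/2: (1/2)·(-160.5) = -80.25 kcal
equation 3 × 3/2: (3/2)·(-212.8) = -319.2 kcal
Summing the manipulated equations, ΔH_rxn = (-1/2)·(-259.3) + (1/2)·(-160.5) + (3/2)·(-212.8) = -269.8 kcal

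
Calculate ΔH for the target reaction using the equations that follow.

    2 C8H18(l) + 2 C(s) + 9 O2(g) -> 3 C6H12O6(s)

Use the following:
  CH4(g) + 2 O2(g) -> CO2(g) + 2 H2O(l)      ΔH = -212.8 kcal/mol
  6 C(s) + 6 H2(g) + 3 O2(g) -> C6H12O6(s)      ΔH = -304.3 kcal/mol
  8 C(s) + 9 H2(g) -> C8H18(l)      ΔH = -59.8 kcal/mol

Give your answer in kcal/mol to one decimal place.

equation 1: not needed.
equation 2 × 3: (3)·(-304.3) = -912.9 kcal/mol
equation 3 reversed and × 2: (-2)·(-59.8) = +119.6 kcal/mol
ΔH = (3)·(-304.3) + (-2)·(-59.8) = -793.3 kcal/mol

ΔH = -793.3 kcal/mol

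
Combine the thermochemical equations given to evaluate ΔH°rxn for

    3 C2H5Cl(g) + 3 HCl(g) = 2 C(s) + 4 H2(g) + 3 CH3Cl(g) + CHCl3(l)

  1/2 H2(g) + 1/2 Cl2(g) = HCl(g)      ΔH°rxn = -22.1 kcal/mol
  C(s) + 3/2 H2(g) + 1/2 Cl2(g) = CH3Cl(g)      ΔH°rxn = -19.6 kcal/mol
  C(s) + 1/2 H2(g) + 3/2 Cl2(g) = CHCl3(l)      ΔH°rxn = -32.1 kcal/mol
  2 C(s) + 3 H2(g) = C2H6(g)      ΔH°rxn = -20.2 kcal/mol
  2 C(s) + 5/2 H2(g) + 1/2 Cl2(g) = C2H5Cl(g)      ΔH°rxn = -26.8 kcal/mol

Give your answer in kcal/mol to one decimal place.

ΔH°rxn = 55.8 kcal/mol

equation 1 reversed and × 3 (HCl(g) must end up as a reactant; ×3 to match 3 HCl(g) in the target): (-3)·(-22.1) = +66.3 kcal/mol
equation 2 × 3 (scale by 3 for the 3 CH3Cl(g)): (3)·(-19.6) = -58.8 kcal/mol
equation 3 as written (CHCl3(l) already on the product side): -32.1 kcal/mol
equation 4: not needed (C2H6(g) appears nowhere else).
equation 5 reversed and × 3 (C2H5Cl(g) must end up as a reactant; scale by 3 for the 3 C2H5Cl(g)): (-3)·(-26.8) = +80.4 kcal/mol
ΔH°rxn = (+66.3) + (-58.8) + (-32.1) + (+80.4) = 55.8 kcal/mol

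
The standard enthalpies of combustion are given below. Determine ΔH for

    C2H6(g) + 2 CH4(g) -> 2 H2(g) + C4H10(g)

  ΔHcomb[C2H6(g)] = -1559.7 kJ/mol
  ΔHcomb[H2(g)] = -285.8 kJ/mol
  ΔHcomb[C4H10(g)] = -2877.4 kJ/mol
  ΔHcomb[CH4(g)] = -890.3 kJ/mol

With combustion enthalpies, reactants minus products:
= [1·(-1559.7) + 2·(-890.3)] − [2·(-285.8) + 1·(-2877.4)]
= 108.7 kJ/mol

ΔH = 108.7 kJ/mol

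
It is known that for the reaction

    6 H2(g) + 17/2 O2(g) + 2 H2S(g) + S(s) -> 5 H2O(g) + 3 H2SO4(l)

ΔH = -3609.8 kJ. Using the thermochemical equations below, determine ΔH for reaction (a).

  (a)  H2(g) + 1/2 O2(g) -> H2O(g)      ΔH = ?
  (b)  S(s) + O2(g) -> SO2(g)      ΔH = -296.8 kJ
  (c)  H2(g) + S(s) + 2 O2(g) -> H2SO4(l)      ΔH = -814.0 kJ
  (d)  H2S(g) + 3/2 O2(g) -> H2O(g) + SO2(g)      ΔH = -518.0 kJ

(a) × 3: contributes 3·x
(b) reversed and × 2: (-2)·(-296.8) = +593.6 kJ
(c) × 3: (3)·(-814.0) = -2442.0 kJ
(d) × 2: (2)·(-518.0) = -1036.0 kJ
-3609.8 = (+593.6) + (-2442.0) + (-1036.0) + 3·x
x = (-3609.8 − (-2884.4)) / (3) = -241.8 kJ

ΔH = -241.8 kJ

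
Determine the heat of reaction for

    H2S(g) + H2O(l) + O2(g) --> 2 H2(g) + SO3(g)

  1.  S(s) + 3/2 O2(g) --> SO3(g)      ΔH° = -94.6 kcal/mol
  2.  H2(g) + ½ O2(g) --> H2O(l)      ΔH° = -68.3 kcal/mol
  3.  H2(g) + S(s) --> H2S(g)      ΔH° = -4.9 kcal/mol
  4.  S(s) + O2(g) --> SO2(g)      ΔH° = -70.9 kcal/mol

eq. 1 as written (SO3(g) already on the product side): -94.6 kcal/mol
eq. 2 reversed (H2O(l) must end up as a reactant): +68.3 kcal/mol
eq. 3 reversed (reverse to put H2S(g) on the reactant side): +4.9 kcal/mol
eq. 4: not needed (SO2(g) appears nowhere else).
Summing the manipulated equations, ΔH° = (1)·(-94.6) + (-1)·(-68.3) + (-1)·(-4.9) = -21.4 kcal/mol

ΔH° = -21.4 kcal/mol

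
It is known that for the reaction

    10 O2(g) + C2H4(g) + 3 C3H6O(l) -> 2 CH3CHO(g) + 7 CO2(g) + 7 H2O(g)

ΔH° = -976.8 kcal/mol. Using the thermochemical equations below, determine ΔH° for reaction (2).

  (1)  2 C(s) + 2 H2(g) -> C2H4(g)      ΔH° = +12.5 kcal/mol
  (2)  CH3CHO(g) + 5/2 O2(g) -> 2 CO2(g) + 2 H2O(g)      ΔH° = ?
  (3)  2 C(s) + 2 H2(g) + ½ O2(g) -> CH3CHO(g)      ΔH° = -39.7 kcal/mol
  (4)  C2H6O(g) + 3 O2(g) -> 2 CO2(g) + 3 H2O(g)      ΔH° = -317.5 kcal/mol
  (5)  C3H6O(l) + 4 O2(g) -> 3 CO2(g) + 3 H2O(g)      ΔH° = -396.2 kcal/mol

(1) reversed (reverse to put C2H4(g) on the reactant side): -12.5 kcal/mol
(2) reversed: contributes −x
(3) as written: -39.7 kcal/mol
(4): not needed (C2H6O(g) appears nowhere else).
(5) × 3 (scale by 3 for the 3 C3H6O(l)): (3)·(-396.2) = -1188.6 kcal/mol
-976.8 = (-12.5) + (-39.7) + (-1188.6) − x
x = (-976.8 − (-1240.8)) / (-1) = -264.0 kcal/mol

ΔH° = -264.0 kcal/mol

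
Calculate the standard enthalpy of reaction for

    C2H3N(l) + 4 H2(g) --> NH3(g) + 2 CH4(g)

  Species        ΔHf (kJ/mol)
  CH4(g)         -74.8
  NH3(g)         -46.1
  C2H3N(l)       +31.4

ΔH° = -227.1 kJ/mol

Products: 1·(-46.1) + 2·(-74.8) = -195.7
Reactants: 1·(+31.4) + 4·(+0.0) = +31.4
ΔH° = (-195.7) − (+31.4) = -227.1 kJ/mol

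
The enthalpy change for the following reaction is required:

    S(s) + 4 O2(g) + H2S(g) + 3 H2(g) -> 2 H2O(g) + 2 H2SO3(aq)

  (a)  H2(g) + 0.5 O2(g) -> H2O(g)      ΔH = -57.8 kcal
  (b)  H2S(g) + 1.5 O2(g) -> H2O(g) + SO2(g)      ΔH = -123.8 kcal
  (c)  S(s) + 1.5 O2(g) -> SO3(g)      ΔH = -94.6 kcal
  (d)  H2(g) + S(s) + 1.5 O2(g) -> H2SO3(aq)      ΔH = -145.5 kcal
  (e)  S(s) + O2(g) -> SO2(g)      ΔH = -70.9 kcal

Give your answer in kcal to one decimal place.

(a) as written: -57.8 kcal
(b) as written (H2S(g) already on the reactant side): -123.8 kcal
(c): not needed (SO3(g) appears nowhere else).
(d) × 2 (×2 to match 2 H2SO3(aq) in the target): (2)·(-145.5) = -291.0 kcal
(e) reversed: +70.9 kcal
Summing the manipulated equations, ΔH = (-57.8) + (-123.8) + (-291.0) + (+70.9) = -401.7 kcal

ΔH = -401.7 kcal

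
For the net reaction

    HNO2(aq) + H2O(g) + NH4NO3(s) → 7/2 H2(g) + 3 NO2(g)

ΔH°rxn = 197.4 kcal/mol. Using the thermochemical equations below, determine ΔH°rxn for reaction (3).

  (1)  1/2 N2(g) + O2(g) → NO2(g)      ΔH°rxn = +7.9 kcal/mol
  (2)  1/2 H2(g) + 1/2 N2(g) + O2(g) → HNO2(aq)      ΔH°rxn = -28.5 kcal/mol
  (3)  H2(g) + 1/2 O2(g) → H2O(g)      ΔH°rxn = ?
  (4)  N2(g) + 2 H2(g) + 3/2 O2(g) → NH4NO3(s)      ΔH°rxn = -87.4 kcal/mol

ΔH°rxn = -57.8 kcal/mol

(1) × 3 (×3 to match 3 NO2(g) in the target): (3)·(+7.9) = +23.7 kcal/mol
(2) reversed (HNO2(aq) must end up as a reactant): +28.5 kcal/mol
(3) reversed (reverse to put H2O(g) on the reactant side): contributes −x
(4) reversed (NH4NO3(s) must end up as a reactant): +87.4 kcal/mol
+197.4 = (+23.7) + (+28.5) + (+87.4) − x
x = (+197.4 − (+139.6)) / (-1) = -57.8 kcal/mol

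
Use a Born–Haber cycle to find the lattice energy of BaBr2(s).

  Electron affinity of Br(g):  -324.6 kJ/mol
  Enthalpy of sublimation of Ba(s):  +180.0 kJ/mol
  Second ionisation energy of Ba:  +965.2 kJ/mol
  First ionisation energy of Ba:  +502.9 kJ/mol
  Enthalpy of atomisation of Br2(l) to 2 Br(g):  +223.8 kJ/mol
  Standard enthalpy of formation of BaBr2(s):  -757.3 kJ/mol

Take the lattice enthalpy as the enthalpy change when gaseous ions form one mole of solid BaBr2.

U = -1980.0 kJ/mol

ΔHf° = 1·ΔHsub + 1·(ΣIE) + 1·D(Br2) + 2·EA + U
-757.3 = 1·(+180.0) + 1·(+1468.1) + 1·(+223.8) + 2·(-324.6) + U
U = -757.3 − (+1222.7) = -1980.0 kJ/mol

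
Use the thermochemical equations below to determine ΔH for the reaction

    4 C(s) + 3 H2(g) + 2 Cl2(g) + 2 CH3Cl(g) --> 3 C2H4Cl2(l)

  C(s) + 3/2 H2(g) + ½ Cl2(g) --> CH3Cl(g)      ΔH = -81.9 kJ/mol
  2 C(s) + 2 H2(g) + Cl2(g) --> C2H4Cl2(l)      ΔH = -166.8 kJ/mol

ΔH = -336.6 kJ/mol

equation 1 reversed and × 2: (-2)·(-81.9) = +163.8 kJ/mol
equation 2 × 3: (3)·(-166.8) = -500.4 kJ/mol
Since enthalpy is a state function, ΔH = (-2)·(-81.9) + (3)·(-166.8) = -336.6 kJ/mol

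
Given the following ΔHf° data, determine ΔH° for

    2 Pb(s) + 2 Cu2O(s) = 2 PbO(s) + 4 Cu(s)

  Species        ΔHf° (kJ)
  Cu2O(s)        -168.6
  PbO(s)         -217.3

Products: 2·(-217.3) + 4·(+0.0) = -434.6
Reactants: 2·(+0.0) + 2·(-168.6) = -337.2
ΔH° = (-434.6) − (-337.2) = -97.4 kJ

ΔH° = -97.4 kJ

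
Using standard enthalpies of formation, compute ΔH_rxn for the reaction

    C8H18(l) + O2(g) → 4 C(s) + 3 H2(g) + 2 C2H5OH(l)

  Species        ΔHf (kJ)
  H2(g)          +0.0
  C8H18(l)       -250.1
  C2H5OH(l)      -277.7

Products: 4·(+0.0) + 3·(+0.0) + 2·(-277.7) = -555.4
Reactants: 1·(-250.1) + 1·(+0.0) = -250.1
ΔH_rxn = (-555.4) − (-250.1) = -305.3 kJ

ΔH_rxn = -305.3 kJ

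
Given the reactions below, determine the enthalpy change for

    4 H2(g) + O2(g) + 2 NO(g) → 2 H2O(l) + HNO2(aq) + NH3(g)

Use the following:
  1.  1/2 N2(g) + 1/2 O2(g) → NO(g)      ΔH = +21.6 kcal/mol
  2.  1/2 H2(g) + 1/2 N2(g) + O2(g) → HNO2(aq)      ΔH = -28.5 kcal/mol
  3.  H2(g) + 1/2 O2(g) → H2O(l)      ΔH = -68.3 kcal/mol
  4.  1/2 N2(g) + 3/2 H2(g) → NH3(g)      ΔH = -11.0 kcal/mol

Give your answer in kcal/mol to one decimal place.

ΔH = -219.3 kcal/mol

eq. 1 reversed and × 2: (-2)·(+21.6) = -43.2 kcal/mol
eq. 2 as written: -28.5 kcal/mol
eq. 3 × 2: (2)·(-68.3) = -136.6 kcal/mol
eq. 4 as written: -11.0 kcal/mol
ΔH = (-2)·(+21.6) + (1)·(-28.5) + (2)·(-68.3) + (1)·(-11.0) = -219.3 kcal/mol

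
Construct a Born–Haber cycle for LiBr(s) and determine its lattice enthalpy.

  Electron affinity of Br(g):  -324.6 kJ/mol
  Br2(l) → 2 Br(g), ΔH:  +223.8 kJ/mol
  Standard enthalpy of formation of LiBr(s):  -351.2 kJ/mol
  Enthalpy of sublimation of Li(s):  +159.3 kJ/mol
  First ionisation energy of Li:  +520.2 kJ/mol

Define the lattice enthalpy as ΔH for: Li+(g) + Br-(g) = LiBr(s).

U = -818.0 kJ/mol

ΔHf° = 1·ΔHsub + 1·(ΣIE) + 1/2·D(Br2) + 1·EA + U
-351.2 = 1·(+159.3) + 1·(+520.2) + 1/2·(+223.8) + 1·(-324.6) + U
U = -351.2 − (+466.8) = -818.0 kJ/mol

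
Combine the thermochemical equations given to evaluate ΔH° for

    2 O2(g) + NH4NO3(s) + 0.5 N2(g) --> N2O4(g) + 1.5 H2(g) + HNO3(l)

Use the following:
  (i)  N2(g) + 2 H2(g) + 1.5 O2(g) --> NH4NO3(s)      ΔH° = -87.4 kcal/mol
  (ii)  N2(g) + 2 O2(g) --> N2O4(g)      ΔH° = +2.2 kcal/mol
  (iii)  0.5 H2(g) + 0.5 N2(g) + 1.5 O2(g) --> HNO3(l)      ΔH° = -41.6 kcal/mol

ΔH° = 48.0 kcal/mol

(i) reversed (reverse to put NH4NO3(s) on the reactant side): +87.4 kcal/mol
(ii) as written (N2O4(g) already on the product side): +2.2 kcal/mol
(iii) as written (HNO3(l) already on the product side): -41.6 kcal/mol
ΔH° = (+87.4) + (+2.2) + (-41.6) = 48.0 kcal/mol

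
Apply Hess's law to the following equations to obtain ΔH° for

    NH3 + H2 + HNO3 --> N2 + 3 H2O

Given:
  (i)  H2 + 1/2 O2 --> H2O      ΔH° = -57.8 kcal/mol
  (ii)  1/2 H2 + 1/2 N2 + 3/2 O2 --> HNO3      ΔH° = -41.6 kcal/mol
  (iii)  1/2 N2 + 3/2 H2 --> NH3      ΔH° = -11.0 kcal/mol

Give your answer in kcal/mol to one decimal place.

(i) × 3: (3)·(-57.8) = -173.4 kcal/mol
(ii) reversed: +41.6 kcal/mol
(iii) reversed: +11.0 kcal/mol
ΔH° = (-173.4) + (+41.6) + (+11.0) = -120.8 kcal/mol

ΔH° = -120.8 kcal/mol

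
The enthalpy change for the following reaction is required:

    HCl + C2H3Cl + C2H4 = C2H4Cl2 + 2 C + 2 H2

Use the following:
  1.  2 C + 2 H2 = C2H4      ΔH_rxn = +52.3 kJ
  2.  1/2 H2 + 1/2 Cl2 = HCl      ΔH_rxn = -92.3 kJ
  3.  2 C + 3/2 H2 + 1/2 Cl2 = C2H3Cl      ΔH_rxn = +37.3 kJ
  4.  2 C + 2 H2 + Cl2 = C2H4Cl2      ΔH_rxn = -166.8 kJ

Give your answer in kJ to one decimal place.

eq. 1 reversed (reverse to put C2H4 on the reactant side): -52.3 kJ
eq. 2 reversed (HCl must end up as a reactant): +92.3 kJ
eq. 3 reversed (C2H3Cl must end up as a reactant): -37.3 kJ
eq. 4 as written (C2H4Cl2 already on the product side): -166.8 kJ
ΔH_rxn = (-1)·(+52.3) + (-1)·(-92.3) + (-1)·(+37.3) + (1)·(-166.8) = -164.1 kJ

ΔH_rxn = -164.1 kJ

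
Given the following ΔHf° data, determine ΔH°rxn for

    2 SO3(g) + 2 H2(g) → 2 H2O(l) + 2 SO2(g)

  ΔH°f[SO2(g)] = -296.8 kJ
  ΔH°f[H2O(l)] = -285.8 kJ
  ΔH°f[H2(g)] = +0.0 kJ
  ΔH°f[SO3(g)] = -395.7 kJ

ΔH°rxn = -373.8 kJ

ΔH°rxn = Σ nΔHf°(products) − Σ nΔHf°(reactants).
Products: 2·(-285.8) + 2·(-296.8) = -1165.2
Reactants: 2·(-395.7) + 2·(+0.0) = -791.4
ΔH°rxn = (-1165.2) − (-791.4) = -373.8 kJ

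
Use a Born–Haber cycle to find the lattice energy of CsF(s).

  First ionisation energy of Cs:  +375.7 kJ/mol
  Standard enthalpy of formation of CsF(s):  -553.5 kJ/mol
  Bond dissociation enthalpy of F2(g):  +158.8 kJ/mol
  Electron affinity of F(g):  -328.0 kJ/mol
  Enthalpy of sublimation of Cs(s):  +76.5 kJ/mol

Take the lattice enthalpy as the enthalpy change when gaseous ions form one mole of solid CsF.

U = -757.1 kJ/mol

ΔHf° = 1·ΔHsub + 1·(ΣIE) + 1/2·D(F2) + 1·EA + U
-553.5 = 1·(+76.5) + 1·(+375.7) + 1/2·(+158.8) + 1·(-328.0) + U
U = -553.5 − (+203.6) = -757.1 kJ/mol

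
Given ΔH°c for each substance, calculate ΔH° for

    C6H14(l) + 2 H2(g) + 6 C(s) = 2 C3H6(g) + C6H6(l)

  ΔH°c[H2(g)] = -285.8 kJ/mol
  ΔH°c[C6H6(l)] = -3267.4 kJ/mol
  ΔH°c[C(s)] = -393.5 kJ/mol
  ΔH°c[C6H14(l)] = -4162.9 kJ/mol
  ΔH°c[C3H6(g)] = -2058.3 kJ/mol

ΔH° = 288.5 kJ/mol

Using ΔH = Σ nΔHc°(reactants) − Σ nΔHc°(products):
= [1·(-4162.9) + 2·(-285.8) + 6·(-393.5)] − [2·(-2058.3) + 1·(-3267.4)]
= 288.5 kJ/mol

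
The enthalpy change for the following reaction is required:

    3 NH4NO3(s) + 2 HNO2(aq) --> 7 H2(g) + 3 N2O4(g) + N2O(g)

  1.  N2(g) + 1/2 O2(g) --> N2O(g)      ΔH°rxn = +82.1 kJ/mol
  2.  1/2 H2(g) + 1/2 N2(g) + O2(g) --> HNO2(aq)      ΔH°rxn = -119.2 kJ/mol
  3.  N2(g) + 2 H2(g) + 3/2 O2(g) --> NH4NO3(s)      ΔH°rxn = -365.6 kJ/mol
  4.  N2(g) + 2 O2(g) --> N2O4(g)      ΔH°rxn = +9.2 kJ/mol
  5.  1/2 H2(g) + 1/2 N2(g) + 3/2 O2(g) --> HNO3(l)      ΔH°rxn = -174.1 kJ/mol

eq. 1 as written: +82.1 kJ/mol
eq. 2 reversed and × 2: (-2)·(-119.2) = +238.4 kJ/mol
eq. 3 reversed and × 3: (-3)·(-365.6) = +1096.8 kJ/mol
eq. 4 × 3: (3)·(+9.2) = +27.6 kJ/mol
eq. 5: not needed.
ΔH°rxn = (1)·(+82.1) + (-2)·(-119.2) + (-3)·(-365.6) + (3)·(+9.2) = 1444.9 kJ/mol

ΔH°rxn = 1444.9 kJ/mol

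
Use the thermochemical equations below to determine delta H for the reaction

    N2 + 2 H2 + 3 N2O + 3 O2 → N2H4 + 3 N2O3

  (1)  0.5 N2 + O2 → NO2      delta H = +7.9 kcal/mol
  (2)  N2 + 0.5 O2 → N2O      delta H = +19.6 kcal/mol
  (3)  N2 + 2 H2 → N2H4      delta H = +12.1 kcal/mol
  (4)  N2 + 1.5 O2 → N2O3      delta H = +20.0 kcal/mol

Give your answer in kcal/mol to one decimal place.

(1): not needed (NO2 appears nowhere else).
(2) reversed and × 3 (N2O must end up as a reactant; scale by 3 for the 3 N2O): (-3)·(+19.6) = -58.8 kcal/mol
(3) as written (N2H4 already on the product side): +12.1 kcal/mol
(4) × 3 (×3 to match 3 N2O3 in the target): (3)·(+20.0) = +60.0 kcal/mol
delta H = (-58.8) + (+12.1) + (+60.0) = 13.3 kcal/mol

delta H = 13.3 kcal/mol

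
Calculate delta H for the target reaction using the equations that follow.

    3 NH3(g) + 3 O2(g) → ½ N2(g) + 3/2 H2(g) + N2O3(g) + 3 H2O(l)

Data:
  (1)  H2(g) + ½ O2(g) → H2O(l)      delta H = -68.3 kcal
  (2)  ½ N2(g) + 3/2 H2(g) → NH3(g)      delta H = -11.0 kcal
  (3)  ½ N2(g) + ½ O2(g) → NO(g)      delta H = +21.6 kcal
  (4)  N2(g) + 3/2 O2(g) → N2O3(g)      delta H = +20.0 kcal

(1) × 3: (3)·(-68.3) = -204.9 kcal
(2) reversed and × 3: (-3)·(-11.0) = +33.0 kcal
(3): not needed.
(4) as written: +20.0 kcal
By Hess's law, delta H = (-204.9) + (+33.0) + (+20.0) = -151.9 kcal

delta H = -151.9 kcal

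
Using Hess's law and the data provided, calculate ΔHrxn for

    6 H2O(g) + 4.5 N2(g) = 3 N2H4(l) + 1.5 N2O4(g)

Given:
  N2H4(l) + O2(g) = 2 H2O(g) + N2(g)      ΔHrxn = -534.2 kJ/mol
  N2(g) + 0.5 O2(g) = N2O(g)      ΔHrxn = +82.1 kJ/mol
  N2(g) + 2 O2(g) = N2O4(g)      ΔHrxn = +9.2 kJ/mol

ΔHrxn = 1616.4 kJ/mol

equation 1 reversed and × 3 (reverse to put N2H4(l) on the product side; scale by 3 for the 3 N2H4(l)): (-3)·(-534.2) = +1602.6 kJ/mol
equation 2: not needed (N2O(g) appears nowhere else).
equation 3 × 3/2 (scale by 3/2 for the 3/2 N2O4(g)): (3/2)·(+9.2) = +13.8 kJ/mol
ΔHrxn = (+1602.6) + (+13.8) = 1616.4 kJ/mol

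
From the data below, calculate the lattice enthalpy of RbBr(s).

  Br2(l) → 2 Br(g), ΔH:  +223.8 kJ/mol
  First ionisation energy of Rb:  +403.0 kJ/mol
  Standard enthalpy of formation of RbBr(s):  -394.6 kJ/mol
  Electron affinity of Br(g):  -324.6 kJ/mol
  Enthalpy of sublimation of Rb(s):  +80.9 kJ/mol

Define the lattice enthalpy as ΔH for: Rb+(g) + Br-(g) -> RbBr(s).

ΔHf° = 1·ΔHsub + 1·(ΣIE) + 1/2·D(Br2) + 1·EA + U
-394.6 = 1·(+80.9) + 1·(+403.0) + 1/2·(+223.8) + 1·(-324.6) + U
U = -394.6 − (+271.2) = -665.8 kJ/mol

U = -665.8 kJ/mol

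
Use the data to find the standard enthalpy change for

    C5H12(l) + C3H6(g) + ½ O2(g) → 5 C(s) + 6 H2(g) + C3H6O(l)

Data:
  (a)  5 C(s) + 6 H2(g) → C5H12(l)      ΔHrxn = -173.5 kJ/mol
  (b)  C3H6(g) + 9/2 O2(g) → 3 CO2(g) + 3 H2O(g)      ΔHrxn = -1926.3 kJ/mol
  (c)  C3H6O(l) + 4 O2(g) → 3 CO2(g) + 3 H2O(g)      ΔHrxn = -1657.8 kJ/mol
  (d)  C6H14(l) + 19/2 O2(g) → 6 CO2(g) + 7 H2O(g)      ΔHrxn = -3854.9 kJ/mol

(a) reversed: +173.5 kJ/mol
(b) as written: -1926.3 kJ/mol
(c) reversed: +1657.8 kJ/mol
(d): not needed.
Since enthalpy is a state function, ΔHrxn = (-1)·(-173.5) + (1)·(-1926.3) + (-1)·(-1657.8) = -95.0 kJ/mol

ΔHrxn = -95.0 kJ/mol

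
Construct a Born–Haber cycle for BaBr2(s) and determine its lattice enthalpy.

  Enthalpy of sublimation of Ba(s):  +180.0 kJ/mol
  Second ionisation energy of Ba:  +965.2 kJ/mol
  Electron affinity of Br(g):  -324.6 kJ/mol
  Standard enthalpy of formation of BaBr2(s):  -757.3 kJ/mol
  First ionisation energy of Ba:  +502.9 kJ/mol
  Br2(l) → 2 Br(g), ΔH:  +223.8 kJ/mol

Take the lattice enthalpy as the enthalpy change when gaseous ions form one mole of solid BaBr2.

U = -1980.0 kJ/mol

ΔHf° = 1·ΔHsub + 1·(ΣIE) + 1·D(Br2) + 2·EA + U
-757.3 = 1·(+180.0) + 1·(+1468.1) + 1·(+223.8) + 2·(-324.6) + U
U = -757.3 − (+1222.7) = -1980.0 kJ/mol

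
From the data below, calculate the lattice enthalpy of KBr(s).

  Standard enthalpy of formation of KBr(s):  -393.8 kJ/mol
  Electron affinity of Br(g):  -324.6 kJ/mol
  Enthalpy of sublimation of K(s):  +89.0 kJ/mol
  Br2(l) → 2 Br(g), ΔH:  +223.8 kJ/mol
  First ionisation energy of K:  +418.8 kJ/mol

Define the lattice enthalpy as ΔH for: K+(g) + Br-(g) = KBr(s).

ΔHf° = 1·ΔHsub + 1·(ΣIE) + 1/2·D(Br2) + 1·EA + U
-393.8 = 1·(+89.0) + 1·(+418.8) + 1/2·(+223.8) + 1·(-324.6) + U
U = -393.8 − (+295.1) = -688.9 kJ/mol

U = -688.9 kJ/mol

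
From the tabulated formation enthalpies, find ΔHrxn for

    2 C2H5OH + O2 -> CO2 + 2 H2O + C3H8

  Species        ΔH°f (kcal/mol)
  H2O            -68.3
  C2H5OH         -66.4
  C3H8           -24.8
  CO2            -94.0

ΔHrxn = -122.6 kcal/mol

ΔH°rxn = Σ nΔHf°(products) − Σ nΔHf°(reactants).
Products: 1·(-94.0) + 2·(-68.3) + 1·(-24.8) = -255.4
Reactants: 2·(-66.4) + 1·(+0.0) = -132.8
ΔHrxn = (-255.4) − (-132.8) = -122.6 kcal/mol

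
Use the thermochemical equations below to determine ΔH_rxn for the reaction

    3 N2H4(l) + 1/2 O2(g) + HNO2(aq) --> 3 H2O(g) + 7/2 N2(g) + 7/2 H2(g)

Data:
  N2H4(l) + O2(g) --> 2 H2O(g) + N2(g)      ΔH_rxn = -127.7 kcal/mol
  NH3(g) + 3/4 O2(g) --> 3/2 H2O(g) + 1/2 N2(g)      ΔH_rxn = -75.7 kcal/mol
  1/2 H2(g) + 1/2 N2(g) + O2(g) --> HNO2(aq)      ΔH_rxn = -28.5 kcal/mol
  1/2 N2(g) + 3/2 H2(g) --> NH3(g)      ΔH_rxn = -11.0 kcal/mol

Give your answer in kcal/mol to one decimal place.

equation 1 × 3: (3)·(-127.7) = -383.1 kcal/mol
equation 2 reversed and × 2: (-2)·(-75.7) = +151.4 kcal/mol
equation 3 reversed: +28.5 kcal/mol
equation 4 reversed and × 2: (-2)·(-11.0) = +22.0 kcal/mol
ΔH_rxn = (3)·(-127.7) + (-2)·(-75.7) + (-1)·(-28.5) + (-2)·(-11.0) = -181.2 kcal/mol

ΔH_rxn = -181.2 kcal/mol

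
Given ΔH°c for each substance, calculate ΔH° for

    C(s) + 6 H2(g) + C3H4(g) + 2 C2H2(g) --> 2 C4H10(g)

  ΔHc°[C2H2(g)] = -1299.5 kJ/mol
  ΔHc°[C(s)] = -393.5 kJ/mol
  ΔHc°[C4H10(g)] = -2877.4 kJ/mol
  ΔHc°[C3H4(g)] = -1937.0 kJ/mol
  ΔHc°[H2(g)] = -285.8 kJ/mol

ΔH° = -889.5 kJ/mol

With combustion enthalpies, reactants minus products:
= [1·(-393.5) + 6·(-285.8) + 1·(-1937.0) + 2·(-1299.5)] − [2·(-2877.4)]
= -889.5 kJ/mol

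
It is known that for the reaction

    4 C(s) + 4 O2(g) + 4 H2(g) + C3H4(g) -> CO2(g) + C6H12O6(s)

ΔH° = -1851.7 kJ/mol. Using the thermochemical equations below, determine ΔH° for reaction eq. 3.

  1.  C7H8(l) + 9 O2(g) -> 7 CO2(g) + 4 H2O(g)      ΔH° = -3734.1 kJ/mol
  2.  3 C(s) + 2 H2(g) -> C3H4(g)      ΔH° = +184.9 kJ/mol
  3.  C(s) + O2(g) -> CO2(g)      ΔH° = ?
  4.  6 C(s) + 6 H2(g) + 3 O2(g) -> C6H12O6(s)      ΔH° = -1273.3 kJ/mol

eq. 1: not needed (C7H8(l) appears nowhere else).
eq. 2 reversed (reverse to put C3H4(g) on the reactant side): -184.9 kJ/mol
eq. 3 as written: contributes x
eq. 4 as written (C6H12O6(s) already on the product side): -1273.3 kJ/mol
-1851.7 = (-184.9) + (-1273.3) + x
x = (-1851.7 − (-1458.2)) / (1) = -393.5 kJ/mol

ΔH° = -393.5 kJ/mol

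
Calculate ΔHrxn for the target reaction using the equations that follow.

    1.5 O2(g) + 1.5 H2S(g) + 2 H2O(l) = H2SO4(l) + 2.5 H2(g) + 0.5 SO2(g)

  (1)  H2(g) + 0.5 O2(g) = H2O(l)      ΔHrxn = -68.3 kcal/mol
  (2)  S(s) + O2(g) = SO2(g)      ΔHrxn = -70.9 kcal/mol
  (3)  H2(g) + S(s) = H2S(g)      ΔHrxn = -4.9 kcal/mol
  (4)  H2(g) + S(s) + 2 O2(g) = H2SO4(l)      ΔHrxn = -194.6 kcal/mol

ΔHrxn = -86.1 kcal/mol

(1) reversed and × 2: (-2)·(-68.3) = +136.6 kcal/mol
(2) × 1/2: (1/2)·(-70.9) = -35.45 kcal/mol
(3) reversed and × 3/2: (-3/2)·(-4.9) = +7.35 kcal/mol
(4) as written: -194.6 kcal/mol
By Hess's law, ΔHrxn = (-2)·(-68.3) + (1/2)·(-70.9) + (-3/2)·(-4.9) + (1)·(-194.6) = -86.1 kcal/mol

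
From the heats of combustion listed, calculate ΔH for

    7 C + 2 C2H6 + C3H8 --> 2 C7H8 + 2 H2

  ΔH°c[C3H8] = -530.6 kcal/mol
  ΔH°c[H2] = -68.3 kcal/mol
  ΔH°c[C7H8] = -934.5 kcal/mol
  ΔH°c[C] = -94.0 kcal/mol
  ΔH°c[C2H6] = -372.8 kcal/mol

With combustion enthalpies, reactants minus products:
= [7·(-94.0) + 2·(-372.8) + 1·(-530.6)] − [2·(-934.5) + 2·(-68.3)]
= 71.4 kcal/mol

ΔH = 71.4 kcal/mol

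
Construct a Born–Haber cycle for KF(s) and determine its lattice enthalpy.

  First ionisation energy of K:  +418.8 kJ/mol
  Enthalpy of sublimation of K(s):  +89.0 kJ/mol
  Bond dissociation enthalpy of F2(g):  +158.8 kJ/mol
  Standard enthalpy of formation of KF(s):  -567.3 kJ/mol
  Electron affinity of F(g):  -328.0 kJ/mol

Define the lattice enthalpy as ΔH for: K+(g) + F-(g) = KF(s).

U = -826.5 kJ/mol

ΔHf° = 1·ΔHsub + 1·(ΣIE) + 1/2·D(F2) + 1·EA + U
-567.3 = 1·(+89.0) + 1·(+418.8) + 1/2·(+158.8) + 1·(-328.0) + U
U = -567.3 − (+259.2) = -826.5 kJ/mol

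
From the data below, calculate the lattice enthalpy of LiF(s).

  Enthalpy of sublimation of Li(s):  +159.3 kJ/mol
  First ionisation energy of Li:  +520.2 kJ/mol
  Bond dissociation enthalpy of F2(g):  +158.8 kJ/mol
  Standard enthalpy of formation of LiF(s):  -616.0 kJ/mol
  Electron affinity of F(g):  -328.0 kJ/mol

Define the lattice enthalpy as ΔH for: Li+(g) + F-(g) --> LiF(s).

ΔHf° = 1·ΔHsub + 1·(ΣIE) + 1/2·D(F2) + 1·EA + U
-616.0 = 1·(+159.3) + 1·(+520.2) + 1/2·(+158.8) + 1·(-328.0) + U
U = -616.0 − (+430.9) = -1046.9 kJ/mol

U = -1046.9 kJ/mol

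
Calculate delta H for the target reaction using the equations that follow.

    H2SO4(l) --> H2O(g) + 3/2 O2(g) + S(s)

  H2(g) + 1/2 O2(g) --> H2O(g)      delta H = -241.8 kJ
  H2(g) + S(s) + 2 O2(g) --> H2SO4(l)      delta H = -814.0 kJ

equation 1 as written (H2O(g) already on the product side): -241.8 kJ
equation 2 reversed (H2SO4(l) must end up as a reactant): +814.0 kJ
Combining the equations, delta H = (-241.8) + (+814.0) = 572.2 kJ

delta H = 572.2 kJ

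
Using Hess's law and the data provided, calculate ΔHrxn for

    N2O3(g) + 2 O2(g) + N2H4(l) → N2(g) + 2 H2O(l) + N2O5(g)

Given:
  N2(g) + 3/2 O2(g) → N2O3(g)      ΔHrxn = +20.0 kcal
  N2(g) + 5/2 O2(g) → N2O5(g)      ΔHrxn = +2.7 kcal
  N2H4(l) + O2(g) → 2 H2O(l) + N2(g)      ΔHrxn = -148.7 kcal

ΔHrxn = -166.0 kcal

equation 1 reversed: -20.0 kcal
equation 2 as written: +2.7 kcal
equation 3 as written: -148.7 kcal
ΔHrxn = (-20.0) + (+2.7) + (-148.7) = -166.0 kcal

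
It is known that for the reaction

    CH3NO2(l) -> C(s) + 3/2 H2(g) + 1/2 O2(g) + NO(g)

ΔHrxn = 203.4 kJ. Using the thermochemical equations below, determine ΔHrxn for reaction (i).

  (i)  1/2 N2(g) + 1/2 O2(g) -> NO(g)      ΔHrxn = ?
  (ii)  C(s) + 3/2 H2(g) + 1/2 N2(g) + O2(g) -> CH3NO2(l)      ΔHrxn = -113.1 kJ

(i) as written: contributes x
(ii) reversed: +113.1 kJ
+203.4 = (+113.1) + x
x = (+203.4 − (+113.1)) / (1) = 90.3 kJ

ΔHrxn = 90.3 kJ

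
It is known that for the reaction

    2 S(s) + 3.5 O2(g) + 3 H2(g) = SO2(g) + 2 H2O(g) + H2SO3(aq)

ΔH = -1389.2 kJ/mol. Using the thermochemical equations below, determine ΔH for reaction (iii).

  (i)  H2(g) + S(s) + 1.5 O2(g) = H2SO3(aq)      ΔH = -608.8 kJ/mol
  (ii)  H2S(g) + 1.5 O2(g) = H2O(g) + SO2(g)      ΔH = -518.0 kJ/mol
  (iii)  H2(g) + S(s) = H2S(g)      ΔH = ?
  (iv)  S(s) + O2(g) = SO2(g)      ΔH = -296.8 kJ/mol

(i) as written: -608.8 kJ/mol
(ii) × 2: (2)·(-518.0) = -1036.0 kJ/mol
(iii) × 2: contributes 2·x
(iv) reversed: +296.8 kJ/mol
-1389.2 = (-608.8) + (-1036.0) + (+296.8) + 2·x
x = (-1389.2 − (-1348.0)) / (2) = -20.6 kJ/mol

ΔH = -20.6 kJ/mol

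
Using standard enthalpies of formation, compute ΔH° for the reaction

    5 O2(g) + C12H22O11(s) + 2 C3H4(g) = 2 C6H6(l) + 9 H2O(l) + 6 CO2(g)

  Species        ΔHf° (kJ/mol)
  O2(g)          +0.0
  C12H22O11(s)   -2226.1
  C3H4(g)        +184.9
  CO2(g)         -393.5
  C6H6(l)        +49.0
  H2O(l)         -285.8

ΔH° = -2978.9 kJ/mol

Products: 2·(+49.0) + 9·(-285.8) + 6·(-393.5) = -4835.2
Reactants: 5·(+0.0) + 1·(-2226.1) + 2·(+184.9) = -1856.3
ΔH° = (-4835.2) − (-1856.3) = -2978.9 kJ/mol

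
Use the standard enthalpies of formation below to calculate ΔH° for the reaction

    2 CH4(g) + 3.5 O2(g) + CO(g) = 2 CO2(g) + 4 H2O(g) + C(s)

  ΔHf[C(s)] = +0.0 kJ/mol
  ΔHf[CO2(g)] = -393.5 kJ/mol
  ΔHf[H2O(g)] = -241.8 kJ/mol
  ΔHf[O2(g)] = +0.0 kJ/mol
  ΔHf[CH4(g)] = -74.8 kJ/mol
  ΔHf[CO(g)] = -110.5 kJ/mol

ΔH° = -1494.1 kJ/mol

Products: 2·(-393.5) + 4·(-241.8) + 1·(+0.0) = -1754.2
Reactants: 2·(-74.8) + 7/2·(+0.0) + 1·(-110.5) = -260.1
ΔH° = (-1754.2) − (-260.1) = -1494.1 kJ/mol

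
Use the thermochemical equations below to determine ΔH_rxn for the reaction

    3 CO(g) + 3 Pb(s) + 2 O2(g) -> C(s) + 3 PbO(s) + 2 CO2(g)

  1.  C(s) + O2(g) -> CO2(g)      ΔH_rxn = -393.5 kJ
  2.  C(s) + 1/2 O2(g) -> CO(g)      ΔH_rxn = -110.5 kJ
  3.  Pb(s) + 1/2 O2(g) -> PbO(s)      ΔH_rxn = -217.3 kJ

ΔH_rxn = -1107.4 kJ

eq. 1 × 2: (2)·(-393.5) = -787.0 kJ
eq. 2 reversed and × 3: (-3)·(-110.5) = +331.5 kJ
eq. 3 × 3: (3)·(-217.3) = -651.9 kJ
By Hess's law, ΔH_rxn = (2)·(-393.5) + (-3)·(-110.5) + (3)·(-217.3) = -1107.4 kJ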